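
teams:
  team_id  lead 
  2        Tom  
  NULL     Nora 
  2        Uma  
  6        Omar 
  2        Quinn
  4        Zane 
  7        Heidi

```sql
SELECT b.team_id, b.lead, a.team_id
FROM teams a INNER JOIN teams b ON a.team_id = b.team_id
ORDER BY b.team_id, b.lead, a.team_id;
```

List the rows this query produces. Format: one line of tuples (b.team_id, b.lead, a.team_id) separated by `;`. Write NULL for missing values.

INNER JOIN keeps only pairs where the ON condition holds.
Matching on a.team_id = b.team_id. A NULL in a compared column never satisfies the condition.
- a (team_id=2) pairs with 3 row(s) of b.
- a (team_id=NULL) has no partner → excluded.
- a (team_id=2) pairs with 3 row(s) of b.
- a (team_id=6) pairs with 1 row(s) of b.
- a (team_id=2) pairs with 3 row(s) of b.
- a (team_id=4) pairs with 1 row(s) of b.
- a (team_id=7) pairs with 1 row(s) of b.

(2, Quinn, 2); (2, Quinn, 2); (2, Quinn, 2); (2, Tom, 2); (2, Tom, 2); (2, Tom, 2); (2, Uma, 2); (2, Uma, 2); (2, Uma, 2); (4, Zane, 4); (6, Omar, 6); (7, Heidi, 7)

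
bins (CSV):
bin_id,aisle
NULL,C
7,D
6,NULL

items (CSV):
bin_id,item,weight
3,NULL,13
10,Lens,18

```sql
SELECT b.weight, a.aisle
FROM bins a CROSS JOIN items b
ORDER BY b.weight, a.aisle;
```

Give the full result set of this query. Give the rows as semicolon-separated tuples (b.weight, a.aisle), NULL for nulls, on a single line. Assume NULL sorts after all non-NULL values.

(13, C); (13, D); (13, NULL); (18, C); (18, D); (18, NULL)

CROSS JOIN pairs every row of `bins` with every row of `items`: 3 × 2 = 6 rows.
After projecting and ordering:
b.weight | a.aisle
13 | C
13 | D
13 | NULL
18 | C
18 | D
18 | NULL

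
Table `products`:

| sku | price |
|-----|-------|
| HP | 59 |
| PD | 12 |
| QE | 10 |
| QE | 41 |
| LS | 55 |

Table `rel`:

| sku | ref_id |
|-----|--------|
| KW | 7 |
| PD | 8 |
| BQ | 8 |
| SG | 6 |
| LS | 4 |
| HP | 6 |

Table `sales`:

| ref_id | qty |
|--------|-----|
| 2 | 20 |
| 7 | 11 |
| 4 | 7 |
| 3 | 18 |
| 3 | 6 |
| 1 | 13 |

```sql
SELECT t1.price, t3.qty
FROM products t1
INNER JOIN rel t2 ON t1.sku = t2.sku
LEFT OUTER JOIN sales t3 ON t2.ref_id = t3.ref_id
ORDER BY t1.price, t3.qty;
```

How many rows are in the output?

3

Joins associate left-to-right: products INNER JOIN rel on sku gives 3 intermediate row(s).
Then LEFT JOIN `sales t3` on ref_id: each of those 3 rows is kept; rows whose t2.ref_id has no match in t3 get NULL for t3's columns.
Result: 3 row(s).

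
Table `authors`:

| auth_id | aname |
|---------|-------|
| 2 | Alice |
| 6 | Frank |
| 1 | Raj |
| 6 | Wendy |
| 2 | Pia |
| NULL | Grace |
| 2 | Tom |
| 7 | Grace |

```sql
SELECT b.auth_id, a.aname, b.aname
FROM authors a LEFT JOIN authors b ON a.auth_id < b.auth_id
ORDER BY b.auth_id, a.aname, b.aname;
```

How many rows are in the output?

19

LEFT JOIN keeps every row from `authors a`; unmatched rows get NULL for `authors b`'s columns.
Matching on a.auth_id < b.auth_id. A NULL in a compared column never satisfies the condition.
Matched pairs: 17; unmatched a rows kept: 2.
Total: 17 matched + 2 padded = 19 rows.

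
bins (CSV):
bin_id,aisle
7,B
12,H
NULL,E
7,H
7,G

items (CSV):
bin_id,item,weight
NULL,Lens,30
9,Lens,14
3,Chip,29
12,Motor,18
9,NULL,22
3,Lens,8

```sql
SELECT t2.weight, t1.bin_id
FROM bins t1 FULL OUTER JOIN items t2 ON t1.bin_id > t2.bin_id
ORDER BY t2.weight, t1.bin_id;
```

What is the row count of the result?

13

FULL OUTER JOIN keeps every row from both sides; unmatched rows get NULL for the other side's columns.
Matching on t1.bin_id > t2.bin_id. A NULL in a compared column never satisfies the condition.
- t1 row (bin_id=7): matches 2 t2 row(s) → 2 output row(s).
- t1 row (bin_id=12): matches 4 t2 row(s) → 4 output row(s).
- t1 row (bin_id=NULL): no match → kept, t2 columns NULL.
- t1 row (bin_id=7): matches 2 t2 row(s) → 2 output row(s).
- t1 row (bin_id=7): matches 2 t2 row(s) → 2 output row(s).
- 2 t2 row(s) had no t1 match → kept, t1 columns NULL.
Total: 10 matched + 3 padded = 13 rows.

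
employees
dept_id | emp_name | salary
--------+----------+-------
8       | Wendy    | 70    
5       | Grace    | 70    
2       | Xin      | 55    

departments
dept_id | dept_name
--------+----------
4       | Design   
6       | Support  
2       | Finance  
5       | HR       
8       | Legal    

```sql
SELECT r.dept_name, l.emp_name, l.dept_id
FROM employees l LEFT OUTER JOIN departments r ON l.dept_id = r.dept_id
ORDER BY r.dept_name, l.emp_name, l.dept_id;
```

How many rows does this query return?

LEFT JOIN keeps every row from `employees`; unmatched rows get NULL for `departments`'s columns.
Matching on l.dept_id = r.dept_id.
Matched pairs: 3; unmatched l rows kept: 0.
Total: 3 rows.

3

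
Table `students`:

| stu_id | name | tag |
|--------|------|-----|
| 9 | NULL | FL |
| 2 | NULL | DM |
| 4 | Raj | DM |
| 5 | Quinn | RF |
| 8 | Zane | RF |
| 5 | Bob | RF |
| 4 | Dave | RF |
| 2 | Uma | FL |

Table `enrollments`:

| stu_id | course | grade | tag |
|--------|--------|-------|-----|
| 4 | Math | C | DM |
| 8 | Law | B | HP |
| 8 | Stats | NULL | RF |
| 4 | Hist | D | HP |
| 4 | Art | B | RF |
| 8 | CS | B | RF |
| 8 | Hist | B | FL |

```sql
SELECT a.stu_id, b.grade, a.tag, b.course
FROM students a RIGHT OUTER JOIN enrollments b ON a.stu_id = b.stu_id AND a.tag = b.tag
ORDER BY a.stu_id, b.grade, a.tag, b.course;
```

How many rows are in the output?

RIGHT JOIN keeps every row from `enrollments`; unmatched rows get NULL for `students`'s columns.
Matching on a.stu_id = b.stu_id AND a.tag = b.tag.
Matched pairs: 4; unmatched b rows kept: 3.
Total: 4 matched + 3 padded = 7 rows.

7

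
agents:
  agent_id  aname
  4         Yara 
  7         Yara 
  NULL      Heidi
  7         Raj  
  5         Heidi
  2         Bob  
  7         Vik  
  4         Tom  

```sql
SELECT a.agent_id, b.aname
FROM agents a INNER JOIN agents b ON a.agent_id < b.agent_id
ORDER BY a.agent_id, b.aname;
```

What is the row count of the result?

INNER JOIN keeps only pairs where the ON condition holds.
Matching on a.agent_id < b.agent_id. A NULL in a compared column never satisfies the condition.
Matched pairs: 17.
Total: 17 rows.

17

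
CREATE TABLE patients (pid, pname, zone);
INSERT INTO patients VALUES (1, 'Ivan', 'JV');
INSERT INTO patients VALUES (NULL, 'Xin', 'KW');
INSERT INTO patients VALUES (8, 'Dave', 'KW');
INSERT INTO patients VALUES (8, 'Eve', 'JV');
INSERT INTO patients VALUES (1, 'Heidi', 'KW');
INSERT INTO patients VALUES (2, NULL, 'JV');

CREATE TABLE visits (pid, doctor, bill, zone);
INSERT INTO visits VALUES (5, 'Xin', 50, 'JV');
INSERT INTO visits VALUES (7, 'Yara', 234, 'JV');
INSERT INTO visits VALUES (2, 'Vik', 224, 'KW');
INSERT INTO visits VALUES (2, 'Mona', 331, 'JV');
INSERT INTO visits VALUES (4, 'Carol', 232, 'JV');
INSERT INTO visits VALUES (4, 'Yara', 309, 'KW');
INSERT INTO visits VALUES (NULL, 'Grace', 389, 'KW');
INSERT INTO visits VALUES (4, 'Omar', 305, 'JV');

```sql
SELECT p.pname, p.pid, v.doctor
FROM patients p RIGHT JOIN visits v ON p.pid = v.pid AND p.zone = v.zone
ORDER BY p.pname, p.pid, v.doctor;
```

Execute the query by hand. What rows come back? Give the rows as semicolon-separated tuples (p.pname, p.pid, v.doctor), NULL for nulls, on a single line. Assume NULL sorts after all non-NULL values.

(NULL, 2, Mona); (NULL, NULL, Carol); (NULL, NULL, Grace); (NULL, NULL, Omar); (NULL, NULL, Vik); (NULL, NULL, Xin); (NULL, NULL, Yara); (NULL, NULL, Yara)

RIGHT JOIN keeps every row from `visits`; unmatched rows get NULL for `patients`'s columns.
Matching on p.pid = v.pid AND p.zone = v.zone. A NULL in a compared column never satisfies the condition.
- pid=1, zone=JV: no matching v row.
- pid=NULL, zone=KW: no matching v row.
- pid=8, zone=KW: no matching v row.
- pid=8, zone=JV: no matching v row.
- pid=1, zone=KW: no matching v row.
- pid=2, zone=JV: 1 matching v row(s), so 1 row(s) emitted.
- 7 v row(s) had no p match → kept, p columns NULL.
After projecting and ordering:
p.pname | p.pid | v.doctor
NULL | 2 | Mona
NULL | NULL | Carol
NULL | NULL | Grace
NULL | NULL | Omar
NULL | NULL | Vik
NULL | NULL | Xin
NULL | NULL | Yara
NULL | NULL | Yara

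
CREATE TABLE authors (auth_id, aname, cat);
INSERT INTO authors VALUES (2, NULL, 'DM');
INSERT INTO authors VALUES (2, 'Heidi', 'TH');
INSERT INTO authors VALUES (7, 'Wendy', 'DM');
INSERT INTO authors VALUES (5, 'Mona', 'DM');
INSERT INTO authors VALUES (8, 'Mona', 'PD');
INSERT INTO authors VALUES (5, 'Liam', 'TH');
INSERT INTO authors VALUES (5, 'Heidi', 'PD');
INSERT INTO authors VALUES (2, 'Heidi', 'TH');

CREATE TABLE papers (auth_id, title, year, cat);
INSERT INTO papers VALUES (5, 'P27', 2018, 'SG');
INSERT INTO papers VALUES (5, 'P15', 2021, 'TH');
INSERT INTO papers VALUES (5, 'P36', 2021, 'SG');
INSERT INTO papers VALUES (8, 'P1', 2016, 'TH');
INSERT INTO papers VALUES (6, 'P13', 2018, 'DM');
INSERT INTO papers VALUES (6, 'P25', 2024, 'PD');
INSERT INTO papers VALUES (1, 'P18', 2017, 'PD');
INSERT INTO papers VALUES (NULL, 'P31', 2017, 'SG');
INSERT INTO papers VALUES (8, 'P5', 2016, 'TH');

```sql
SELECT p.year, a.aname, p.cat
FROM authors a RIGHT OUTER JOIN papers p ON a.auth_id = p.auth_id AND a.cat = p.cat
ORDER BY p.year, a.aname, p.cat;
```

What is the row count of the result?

RIGHT JOIN keeps every row from `papers`; unmatched rows get NULL for `authors`'s columns.
Matching on a.auth_id = p.auth_id AND a.cat = p.cat. A NULL in a compared column never satisfies the condition.
- a (auth_id=2, cat=DM) has no partner in p.
- a (auth_id=2, cat=TH) has no partner in p.
- a (auth_id=7, cat=DM) has no partner in p.
- a (auth_id=5, cat=DM) has no partner in p.
- a (auth_id=8, cat=PD) has no partner in p.
- a (auth_id=5, cat=TH) pairs with 1 row(s) of p.
- a (auth_id=5, cat=PD) has no partner in p.
- a (auth_id=2, cat=TH) has no partner in p.
- plus 8 unmatched p row(s), each kept with NULL a columns.
Total: 1 matched + 8 padded = 9 rows.

9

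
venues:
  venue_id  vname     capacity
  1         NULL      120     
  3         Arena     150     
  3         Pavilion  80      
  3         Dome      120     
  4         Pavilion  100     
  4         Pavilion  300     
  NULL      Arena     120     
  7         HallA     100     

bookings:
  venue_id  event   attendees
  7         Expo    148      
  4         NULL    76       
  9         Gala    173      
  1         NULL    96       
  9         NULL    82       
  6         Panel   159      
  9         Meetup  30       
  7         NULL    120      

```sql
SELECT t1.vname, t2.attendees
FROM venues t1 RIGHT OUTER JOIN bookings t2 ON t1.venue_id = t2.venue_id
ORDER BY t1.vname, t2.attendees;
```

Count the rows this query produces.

9

RIGHT JOIN keeps every row from `bookings`; unmatched rows get NULL for `venues`'s columns.
Matching on t1.venue_id = t2.venue_id. A NULL in a compared column never satisfies the condition.
- venue_id=1: 1 matching t2 row(s), so 1 row(s) emitted.
- venue_id=3: no matching t2 row.
- venue_id=3: no matching t2 row.
- venue_id=3: no matching t2 row.
- venue_id=4: 1 matching t2 row(s), so 1 row(s) emitted.
- venue_id=4: 1 matching t2 row(s), so 1 row(s) emitted.
- venue_id=NULL: no matching t2 row.
- venue_id=7: 2 matching t2 row(s), so 2 row(s) emitted.
- plus 4 unmatched t2 row(s), each kept with NULL t1 columns.
Total: 5 matched + 4 padded = 9 rows.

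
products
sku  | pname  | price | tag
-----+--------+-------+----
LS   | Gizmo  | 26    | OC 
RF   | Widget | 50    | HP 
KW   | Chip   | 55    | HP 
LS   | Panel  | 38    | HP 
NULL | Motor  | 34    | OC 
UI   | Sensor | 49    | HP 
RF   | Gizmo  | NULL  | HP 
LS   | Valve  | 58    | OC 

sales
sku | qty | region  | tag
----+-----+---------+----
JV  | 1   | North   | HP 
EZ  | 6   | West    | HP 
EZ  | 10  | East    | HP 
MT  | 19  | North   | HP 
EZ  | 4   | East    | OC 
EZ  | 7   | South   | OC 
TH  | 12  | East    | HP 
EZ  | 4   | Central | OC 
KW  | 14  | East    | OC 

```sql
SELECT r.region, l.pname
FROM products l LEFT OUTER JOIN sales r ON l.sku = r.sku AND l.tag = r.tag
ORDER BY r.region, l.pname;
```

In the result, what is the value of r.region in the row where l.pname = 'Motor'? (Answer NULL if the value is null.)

NULL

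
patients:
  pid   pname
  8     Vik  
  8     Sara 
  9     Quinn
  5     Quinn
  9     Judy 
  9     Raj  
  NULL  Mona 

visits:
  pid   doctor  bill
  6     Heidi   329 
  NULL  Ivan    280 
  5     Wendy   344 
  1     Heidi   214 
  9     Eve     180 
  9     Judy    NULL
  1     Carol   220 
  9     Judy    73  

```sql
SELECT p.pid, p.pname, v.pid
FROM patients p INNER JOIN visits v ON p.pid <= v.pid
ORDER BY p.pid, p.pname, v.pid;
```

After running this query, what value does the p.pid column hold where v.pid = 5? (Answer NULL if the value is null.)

5

INNER JOIN keeps only pairs where the ON condition holds.
Matching on p.pid <= v.pid. A NULL in a compared column never satisfies the condition.
Matched pairs: 20.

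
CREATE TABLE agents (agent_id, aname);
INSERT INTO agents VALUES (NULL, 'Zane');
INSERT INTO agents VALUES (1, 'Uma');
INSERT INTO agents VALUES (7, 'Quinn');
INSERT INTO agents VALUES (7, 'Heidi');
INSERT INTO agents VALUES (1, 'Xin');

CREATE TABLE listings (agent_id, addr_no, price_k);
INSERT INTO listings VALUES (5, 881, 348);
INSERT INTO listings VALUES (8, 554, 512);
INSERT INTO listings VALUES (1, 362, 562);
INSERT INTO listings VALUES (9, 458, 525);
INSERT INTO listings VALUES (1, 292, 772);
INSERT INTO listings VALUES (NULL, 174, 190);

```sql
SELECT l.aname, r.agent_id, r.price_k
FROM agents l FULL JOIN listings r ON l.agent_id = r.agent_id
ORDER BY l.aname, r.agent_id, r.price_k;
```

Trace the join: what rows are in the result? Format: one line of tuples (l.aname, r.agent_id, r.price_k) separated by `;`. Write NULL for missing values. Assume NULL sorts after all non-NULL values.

(Heidi, NULL, NULL); (Quinn, NULL, NULL); (Uma, 1, 562); (Uma, 1, 772); (Xin, 1, 562); (Xin, 1, 772); (Zane, NULL, NULL); (NULL, 5, 348); (NULL, 8, 512); (NULL, 9, 525); (NULL, NULL, 190)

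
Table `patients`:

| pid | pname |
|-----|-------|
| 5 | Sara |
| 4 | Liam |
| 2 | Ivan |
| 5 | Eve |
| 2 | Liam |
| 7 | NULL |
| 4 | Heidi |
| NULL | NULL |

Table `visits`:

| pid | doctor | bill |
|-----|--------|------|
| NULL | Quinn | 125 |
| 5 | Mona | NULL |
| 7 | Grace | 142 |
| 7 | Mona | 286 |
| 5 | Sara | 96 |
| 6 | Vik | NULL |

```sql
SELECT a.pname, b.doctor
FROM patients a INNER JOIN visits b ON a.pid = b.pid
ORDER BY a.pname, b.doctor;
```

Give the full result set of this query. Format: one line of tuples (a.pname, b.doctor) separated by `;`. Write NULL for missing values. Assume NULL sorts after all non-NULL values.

INNER JOIN keeps only pairs where the ON condition holds.
Matching on a.pid = b.pid. A NULL in a compared column never satisfies the condition.
- a[0] pid=5 → 2 match(es) in b → 2 row(s).
- a[1] pid=4 → no match; dropped.
- a[2] pid=2 → no match; dropped.
- a[3] pid=5 → 2 match(es) in b → 2 row(s).
- a[4] pid=2 → no match; dropped.
- a[5] pid=7 → 2 match(es) in b → 2 row(s).
- a[6] pid=4 → no match; dropped.
- a[7] pid=NULL → no match; dropped.
After projecting and ordering:
a.pname | b.doctor
Eve | Mona
Eve | Sara
Sara | Mona
Sara | Sara
NULL | Grace
NULL | Mona

(Eve, Mona); (Eve, Sara); (Sara, Mona); (Sara, Sara); (NULL, Grace); (NULL, Mona)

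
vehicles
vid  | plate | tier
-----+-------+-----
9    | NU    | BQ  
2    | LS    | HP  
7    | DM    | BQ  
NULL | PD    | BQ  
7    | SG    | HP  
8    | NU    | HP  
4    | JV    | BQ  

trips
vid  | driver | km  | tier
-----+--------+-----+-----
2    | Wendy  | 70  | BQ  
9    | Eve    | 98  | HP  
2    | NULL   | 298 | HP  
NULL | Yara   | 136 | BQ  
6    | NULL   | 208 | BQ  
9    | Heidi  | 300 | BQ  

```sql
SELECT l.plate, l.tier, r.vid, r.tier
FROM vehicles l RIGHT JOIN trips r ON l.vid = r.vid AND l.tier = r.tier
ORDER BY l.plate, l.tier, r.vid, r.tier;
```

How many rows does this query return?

6

RIGHT JOIN keeps every row from `trips`; unmatched rows get NULL for `vehicles`'s columns.
Matching on l.vid = r.vid AND l.tier = r.tier. A NULL in a compared column never satisfies the condition.
- l[0] vid=9, tier=BQ → 1 match(es) in r → 1 row(s).
- l[1] vid=2, tier=HP → 1 match(es) in r → 1 row(s).
- l[2] vid=7, tier=BQ → no match.
- l[3] vid=NULL, tier=BQ → no match.
- l[4] vid=7, tier=HP → no match.
- l[5] vid=8, tier=HP → no match.
- l[6] vid=4, tier=BQ → no match.
- 4 r row(s) had no l match → kept, l columns NULL.
Total: 2 matched + 4 padded = 6 rows.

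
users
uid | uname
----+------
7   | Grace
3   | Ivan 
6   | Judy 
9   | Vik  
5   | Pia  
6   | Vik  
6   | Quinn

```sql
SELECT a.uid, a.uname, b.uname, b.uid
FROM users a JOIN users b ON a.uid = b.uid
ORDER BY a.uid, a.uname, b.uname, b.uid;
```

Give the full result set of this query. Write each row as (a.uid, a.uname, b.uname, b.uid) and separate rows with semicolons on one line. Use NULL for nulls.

(3, Ivan, Ivan, 3); (5, Pia, Pia, 5); (6, Judy, Judy, 6); (6, Judy, Quinn, 6); (6, Judy, Vik, 6); (6, Quinn, Judy, 6); (6, Quinn, Quinn, 6); (6, Quinn, Vik, 6); (6, Vik, Judy, 6); (6, Vik, Quinn, 6); (6, Vik, Vik, 6); (7, Grace, Grace, 7); (9, Vik, Vik, 9)

INNER JOIN keeps only pairs where the ON condition holds.
Matching on a.uid = b.uid.
- uid=7: 1 matching b row(s), so 1 row(s) emitted.
- uid=3: 1 matching b row(s), so 1 row(s) emitted.
- uid=6: 3 matching b row(s), so 3 row(s) emitted.
- uid=9: 1 matching b row(s), so 1 row(s) emitted.
- uid=5: 1 matching b row(s), so 1 row(s) emitted.
- uid=6: 3 matching b row(s), so 3 row(s) emitted.
- uid=6: 3 matching b row(s), so 3 row(s) emitted.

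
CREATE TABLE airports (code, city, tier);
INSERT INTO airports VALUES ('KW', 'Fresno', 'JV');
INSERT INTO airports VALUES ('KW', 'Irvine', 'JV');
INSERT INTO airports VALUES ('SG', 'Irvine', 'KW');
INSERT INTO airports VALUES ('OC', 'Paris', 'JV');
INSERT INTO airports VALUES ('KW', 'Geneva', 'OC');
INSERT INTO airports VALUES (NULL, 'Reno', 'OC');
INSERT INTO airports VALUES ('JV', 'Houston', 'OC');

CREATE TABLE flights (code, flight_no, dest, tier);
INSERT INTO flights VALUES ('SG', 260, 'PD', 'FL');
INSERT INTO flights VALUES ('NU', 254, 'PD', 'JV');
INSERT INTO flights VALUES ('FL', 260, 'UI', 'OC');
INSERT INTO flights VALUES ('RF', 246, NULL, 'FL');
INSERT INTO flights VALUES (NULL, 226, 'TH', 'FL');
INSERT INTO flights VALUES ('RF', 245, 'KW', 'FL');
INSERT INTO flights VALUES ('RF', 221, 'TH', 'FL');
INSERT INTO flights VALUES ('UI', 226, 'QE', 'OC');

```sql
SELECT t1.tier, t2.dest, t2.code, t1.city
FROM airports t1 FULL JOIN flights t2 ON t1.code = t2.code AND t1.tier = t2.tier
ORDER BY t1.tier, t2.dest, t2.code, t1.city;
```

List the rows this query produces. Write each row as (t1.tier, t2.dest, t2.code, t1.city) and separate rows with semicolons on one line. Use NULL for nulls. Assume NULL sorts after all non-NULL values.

(JV, NULL, NULL, Fresno); (JV, NULL, NULL, Irvine); (JV, NULL, NULL, Paris); (KW, NULL, NULL, Irvine); (OC, NULL, NULL, Geneva); (OC, NULL, NULL, Houston); (OC, NULL, NULL, Reno); (NULL, KW, RF, NULL); (NULL, PD, NU, NULL); (NULL, PD, SG, NULL); (NULL, QE, UI, NULL); (NULL, TH, RF, NULL); (NULL, TH, NULL, NULL); (NULL, UI, FL, NULL); (NULL, NULL, RF, NULL)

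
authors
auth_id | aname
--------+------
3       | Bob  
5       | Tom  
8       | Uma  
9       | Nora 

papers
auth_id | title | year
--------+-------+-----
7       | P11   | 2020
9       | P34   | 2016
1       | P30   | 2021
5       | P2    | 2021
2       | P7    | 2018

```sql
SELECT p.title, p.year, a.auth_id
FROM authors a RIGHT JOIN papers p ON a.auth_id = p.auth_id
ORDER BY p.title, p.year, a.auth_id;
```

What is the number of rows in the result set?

5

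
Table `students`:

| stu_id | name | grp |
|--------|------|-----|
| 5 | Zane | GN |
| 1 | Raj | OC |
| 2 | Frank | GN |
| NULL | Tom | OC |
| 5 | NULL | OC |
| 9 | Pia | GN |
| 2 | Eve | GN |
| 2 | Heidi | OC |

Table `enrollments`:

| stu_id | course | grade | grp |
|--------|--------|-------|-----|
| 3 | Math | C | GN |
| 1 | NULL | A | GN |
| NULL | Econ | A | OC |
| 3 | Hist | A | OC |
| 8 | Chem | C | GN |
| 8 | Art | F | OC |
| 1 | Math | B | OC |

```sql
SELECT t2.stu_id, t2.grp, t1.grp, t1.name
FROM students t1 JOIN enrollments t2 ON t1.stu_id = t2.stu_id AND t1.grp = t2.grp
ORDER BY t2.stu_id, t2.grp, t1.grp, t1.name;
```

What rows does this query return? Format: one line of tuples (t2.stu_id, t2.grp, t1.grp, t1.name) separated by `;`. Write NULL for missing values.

(1, OC, OC, Raj)

INNER JOIN keeps only pairs where the ON condition holds.
Matching on t1.stu_id = t2.stu_id AND t1.grp = t2.grp. A NULL in a compared column never satisfies the condition.
- t1 (stu_id=5, grp=GN) has no partner → excluded.
- t1 (stu_id=1, grp=OC) pairs with 1 row(s) of t2.
- t1 (stu_id=2, grp=GN) has no partner → excluded.
- t1 (stu_id=NULL, grp=OC) has no partner → excluded.
- t1 (stu_id=5, grp=OC) has no partner → excluded.
- t1 (stu_id=9, grp=GN) has no partner → excluded.
- t1 (stu_id=2, grp=GN) has no partner → excluded.
- t1 (stu_id=2, grp=OC) has no partner → excluded.
After projecting and ordering:
t2.stu_id | t2.grp | t1.grp | t1.name
1 | OC | OC | Raj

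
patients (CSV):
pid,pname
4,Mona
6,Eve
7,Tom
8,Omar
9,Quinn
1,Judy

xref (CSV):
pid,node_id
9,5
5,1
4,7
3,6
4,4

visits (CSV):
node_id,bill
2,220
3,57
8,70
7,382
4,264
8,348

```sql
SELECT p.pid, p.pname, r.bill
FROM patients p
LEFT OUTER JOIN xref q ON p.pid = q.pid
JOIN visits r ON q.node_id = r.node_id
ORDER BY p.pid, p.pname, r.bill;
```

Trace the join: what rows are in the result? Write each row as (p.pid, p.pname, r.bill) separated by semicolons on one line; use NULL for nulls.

Step 1 — p LEFT JOIN q on pid → 7 row(s).
Then INNER JOIN `visits r` on node_id: keep only rows whose q.node_id appears in r.

(4, Mona, 264); (4, Mona, 382)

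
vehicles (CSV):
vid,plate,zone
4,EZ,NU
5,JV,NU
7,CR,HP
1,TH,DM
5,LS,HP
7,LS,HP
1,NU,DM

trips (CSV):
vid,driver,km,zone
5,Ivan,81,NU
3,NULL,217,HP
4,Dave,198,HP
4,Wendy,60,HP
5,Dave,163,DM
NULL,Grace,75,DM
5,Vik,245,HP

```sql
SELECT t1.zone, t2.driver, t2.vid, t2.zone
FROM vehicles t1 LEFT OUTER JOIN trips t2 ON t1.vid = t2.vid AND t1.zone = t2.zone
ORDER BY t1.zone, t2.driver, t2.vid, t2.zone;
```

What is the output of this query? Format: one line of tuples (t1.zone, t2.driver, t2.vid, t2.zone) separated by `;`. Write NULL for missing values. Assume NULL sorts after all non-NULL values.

(DM, NULL, NULL, NULL); (DM, NULL, NULL, NULL); (HP, Vik, 5, HP); (HP, NULL, NULL, NULL); (HP, NULL, NULL, NULL); (NU, Ivan, 5, NU); (NU, NULL, NULL, NULL)

LEFT JOIN keeps every row from `vehicles`; unmatched rows get NULL for `trips`'s columns.
Matching on t1.vid = t2.vid AND t1.zone = t2.zone. A NULL in a compared column never satisfies the condition.
- t1 row (vid=4, zone=NU): no match → kept, t2 columns NULL.
- t1 row (vid=5, zone=NU): matches 1 t2 row(s) → 1 output row(s).
- t1 row (vid=7, zone=HP): no match → kept, t2 columns NULL.
- t1 row (vid=1, zone=DM): no match → kept, t2 columns NULL.
- t1 row (vid=5, zone=HP): matches 1 t2 row(s) → 1 output row(s).
- t1 row (vid=7, zone=HP): no match → kept, t2 columns NULL.
- t1 row (vid=1, zone=DM): no match → kept, t2 columns NULL.
After projecting and ordering:
t1.zone | t2.driver | t2.vid | t2.zone
DM | NULL | NULL | NULL
DM | NULL | NULL | NULL
HP | Vik | 5 | HP
HP | NULL | NULL | NULL
HP | NULL | NULL | NULL
NU | Ivan | 5 | NU
NU | NULL | NULL | NULL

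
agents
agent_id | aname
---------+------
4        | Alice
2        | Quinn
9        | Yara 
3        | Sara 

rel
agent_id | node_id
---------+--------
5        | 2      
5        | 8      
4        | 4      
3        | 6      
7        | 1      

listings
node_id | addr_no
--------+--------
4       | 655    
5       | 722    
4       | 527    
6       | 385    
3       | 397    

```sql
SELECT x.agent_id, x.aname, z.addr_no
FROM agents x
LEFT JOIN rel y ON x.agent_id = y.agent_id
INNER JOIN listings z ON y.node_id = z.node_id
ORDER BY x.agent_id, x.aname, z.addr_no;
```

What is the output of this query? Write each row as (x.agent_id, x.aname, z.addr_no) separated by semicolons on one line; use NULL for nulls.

Step 1 — x LEFT JOIN y on agent_id → 4 row(s).
Then INNER JOIN `listings z` on node_id: keep only rows whose y.node_id appears in z.

(3, Sara, 385); (4, Alice, 527); (4, Alice, 655)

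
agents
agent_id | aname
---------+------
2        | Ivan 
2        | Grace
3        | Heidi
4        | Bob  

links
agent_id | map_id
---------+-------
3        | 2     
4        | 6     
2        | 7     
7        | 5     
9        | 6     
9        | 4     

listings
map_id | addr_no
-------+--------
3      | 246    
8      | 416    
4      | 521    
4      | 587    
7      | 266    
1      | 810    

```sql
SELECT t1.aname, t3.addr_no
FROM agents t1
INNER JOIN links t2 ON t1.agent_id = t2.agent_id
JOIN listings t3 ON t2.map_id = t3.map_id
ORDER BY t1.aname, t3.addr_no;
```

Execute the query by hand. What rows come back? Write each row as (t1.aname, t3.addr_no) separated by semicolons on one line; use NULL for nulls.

Step 1 — t1 INNER JOIN t2 on agent_id → 4 row(s).
Then INNER JOIN `listings t3` on map_id: keep only rows whose t2.map_id appears in t3.

(Grace, 266); (Ivan, 266)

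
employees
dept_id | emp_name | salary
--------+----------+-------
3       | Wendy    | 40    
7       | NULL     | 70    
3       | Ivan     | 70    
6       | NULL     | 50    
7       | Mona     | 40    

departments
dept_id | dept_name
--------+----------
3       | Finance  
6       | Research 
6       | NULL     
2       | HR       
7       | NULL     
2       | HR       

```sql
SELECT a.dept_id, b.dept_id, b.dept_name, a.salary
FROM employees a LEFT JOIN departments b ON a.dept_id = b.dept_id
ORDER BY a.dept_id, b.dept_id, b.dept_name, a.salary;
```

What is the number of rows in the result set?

LEFT JOIN keeps every row from `employees`; unmatched rows get NULL for `departments`'s columns.
Matching on a.dept_id = b.dept_id.
- a row (dept_id=3): matches 1 b row(s) → 1 output row(s).
- a row (dept_id=7): matches 1 b row(s) → 1 output row(s).
- a row (dept_id=3): matches 1 b row(s) → 1 output row(s).
- a row (dept_id=6): matches 2 b row(s) → 2 output row(s).
- a row (dept_id=7): matches 1 b row(s) → 1 output row(s).
Total: 6 rows.

6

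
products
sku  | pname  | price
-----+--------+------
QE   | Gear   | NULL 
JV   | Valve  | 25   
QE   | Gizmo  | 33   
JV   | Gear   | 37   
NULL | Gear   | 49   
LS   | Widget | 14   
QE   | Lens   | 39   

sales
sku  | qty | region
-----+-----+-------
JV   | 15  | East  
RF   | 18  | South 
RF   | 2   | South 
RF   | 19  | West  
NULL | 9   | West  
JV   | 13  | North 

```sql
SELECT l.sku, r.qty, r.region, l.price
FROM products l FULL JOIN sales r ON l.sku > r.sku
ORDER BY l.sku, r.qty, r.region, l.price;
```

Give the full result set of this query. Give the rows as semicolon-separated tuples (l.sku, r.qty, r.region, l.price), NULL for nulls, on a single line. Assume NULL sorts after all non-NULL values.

(JV, NULL, NULL, 25); (JV, NULL, NULL, 37); (LS, 13, North, 14); (LS, 15, East, 14); (QE, 13, North, 33); (QE, 13, North, 39); (QE, 13, North, NULL); (QE, 15, East, 33); (QE, 15, East, 39); (QE, 15, East, NULL); (NULL, 2, South, NULL); (NULL, 9, West, NULL); (NULL, 18, South, NULL); (NULL, 19, West, NULL); (NULL, NULL, NULL, 49)

FULL OUTER JOIN keeps every row from both sides; unmatched rows get NULL for the other side's columns.
Matching on l.sku > r.sku. A NULL in a compared column never satisfies the condition.
- l row (sku=QE): matches 2 r row(s) → 2 output row(s).
- l row (sku=JV): no match → kept, r columns NULL.
- l row (sku=QE): matches 2 r row(s) → 2 output row(s).
- l row (sku=JV): no match → kept, r columns NULL.
- l row (sku=NULL): no match → kept, r columns NULL.
- l row (sku=LS): matches 2 r row(s) → 2 output row(s).
- l row (sku=QE): matches 2 r row(s) → 2 output row(s).
- 4 r row(s) had no l match → kept, l columns NULL.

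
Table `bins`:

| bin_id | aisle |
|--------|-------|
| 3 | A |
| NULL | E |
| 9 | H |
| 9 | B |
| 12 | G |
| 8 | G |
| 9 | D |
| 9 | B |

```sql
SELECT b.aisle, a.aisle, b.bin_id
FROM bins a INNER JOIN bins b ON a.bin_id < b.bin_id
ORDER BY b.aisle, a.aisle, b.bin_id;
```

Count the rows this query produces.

INNER JOIN keeps only pairs where the ON condition holds.
Matching on a.bin_id < b.bin_id. A NULL in a compared column never satisfies the condition.
- a[0] bin_id=3 → 6 match(es) in b → 6 row(s).
- a[1] bin_id=NULL → no match; dropped.
- a[2] bin_id=9 → 1 match(es) in b → 1 row(s).
- a[3] bin_id=9 → 1 match(es) in b → 1 row(s).
- a[4] bin_id=12 → no match; dropped.
- a[5] bin_id=8 → 5 match(es) in b → 5 row(s).
- a[6] bin_id=9 → 1 match(es) in b → 1 row(s).
- a[7] bin_id=9 → 1 match(es) in b → 1 row(s).
Total: 15 rows.

15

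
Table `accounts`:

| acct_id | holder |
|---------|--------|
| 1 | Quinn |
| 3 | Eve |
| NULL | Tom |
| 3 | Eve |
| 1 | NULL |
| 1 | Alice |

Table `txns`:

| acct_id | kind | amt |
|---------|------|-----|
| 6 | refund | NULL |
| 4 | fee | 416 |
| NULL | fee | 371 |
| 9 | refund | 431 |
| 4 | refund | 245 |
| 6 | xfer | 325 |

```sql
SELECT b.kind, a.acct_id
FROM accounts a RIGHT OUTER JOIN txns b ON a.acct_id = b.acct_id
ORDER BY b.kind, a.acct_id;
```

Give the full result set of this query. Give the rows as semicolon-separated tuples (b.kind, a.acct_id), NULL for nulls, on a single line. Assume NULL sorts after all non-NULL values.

(fee, NULL); (fee, NULL); (refund, NULL); (refund, NULL); (refund, NULL); (xfer, NULL)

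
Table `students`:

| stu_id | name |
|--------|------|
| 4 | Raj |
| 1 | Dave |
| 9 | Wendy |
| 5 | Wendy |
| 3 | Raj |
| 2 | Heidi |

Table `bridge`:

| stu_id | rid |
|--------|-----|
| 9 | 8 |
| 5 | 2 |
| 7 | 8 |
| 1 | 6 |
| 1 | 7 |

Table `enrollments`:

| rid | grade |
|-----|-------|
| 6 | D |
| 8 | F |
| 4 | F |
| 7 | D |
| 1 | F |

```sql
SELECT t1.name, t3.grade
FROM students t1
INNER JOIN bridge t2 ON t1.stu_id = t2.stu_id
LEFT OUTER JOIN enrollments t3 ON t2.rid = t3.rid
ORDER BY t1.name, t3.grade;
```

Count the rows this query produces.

4

Evaluate left to right. First `students t1 INNER JOIN bridge t2` on stu_id: 4 row(s).
Then LEFT JOIN `enrollments t3` on rid: each of those 4 rows is kept; rows whose t2.rid has no match in t3 get NULL for t3's columns.
Result: 4 row(s).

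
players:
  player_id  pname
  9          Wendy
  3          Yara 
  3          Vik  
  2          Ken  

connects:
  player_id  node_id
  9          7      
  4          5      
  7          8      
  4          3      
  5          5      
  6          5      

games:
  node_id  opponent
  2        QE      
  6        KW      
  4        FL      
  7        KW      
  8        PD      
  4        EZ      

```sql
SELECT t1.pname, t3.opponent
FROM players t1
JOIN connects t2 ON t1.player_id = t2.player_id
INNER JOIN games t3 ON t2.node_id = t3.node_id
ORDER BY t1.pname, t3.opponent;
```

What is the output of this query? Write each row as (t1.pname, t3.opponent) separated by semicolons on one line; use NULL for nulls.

(Wendy, KW)

Evaluate left to right. First `players t1 INNER JOIN connects t2` on player_id: 1 row(s).
Then INNER JOIN `games t3` on node_id: keep only rows whose t2.node_id appears in t3.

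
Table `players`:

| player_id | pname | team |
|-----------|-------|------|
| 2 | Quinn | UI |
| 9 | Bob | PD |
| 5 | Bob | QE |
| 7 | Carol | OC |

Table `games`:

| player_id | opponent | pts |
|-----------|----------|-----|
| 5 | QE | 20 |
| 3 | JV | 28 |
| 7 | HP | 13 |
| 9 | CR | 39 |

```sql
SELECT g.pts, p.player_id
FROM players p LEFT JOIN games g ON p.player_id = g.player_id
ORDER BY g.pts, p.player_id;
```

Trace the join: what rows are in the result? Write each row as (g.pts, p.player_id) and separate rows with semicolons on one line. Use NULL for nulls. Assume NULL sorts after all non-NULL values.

(13, 7); (20, 5); (39, 9); (NULL, 2)

LEFT JOIN keeps every row from `players`; unmatched rows get NULL for `games`'s columns.
Matching on p.player_id = g.player_id.
- player_id=2: no g row matches, row kept with g columns NULL.
- player_id=9: 1 matching g row(s), so 1 row(s) emitted.
- player_id=5: 1 matching g row(s), so 1 row(s) emitted.
- player_id=7: 1 matching g row(s), so 1 row(s) emitted.
After projecting and ordering:
g.pts | p.player_id
13 | 7
20 | 5
39 | 9
NULL | 2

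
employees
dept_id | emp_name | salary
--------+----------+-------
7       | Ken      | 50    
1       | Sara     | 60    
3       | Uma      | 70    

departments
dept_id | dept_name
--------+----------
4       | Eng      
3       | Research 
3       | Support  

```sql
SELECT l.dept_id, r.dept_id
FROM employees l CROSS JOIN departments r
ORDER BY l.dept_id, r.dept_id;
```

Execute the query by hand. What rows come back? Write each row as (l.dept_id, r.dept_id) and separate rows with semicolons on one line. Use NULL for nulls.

CROSS JOIN pairs every row of `employees` with every row of `departments`: 3 × 3 = 9 rows.
After projecting and ordering:
l.dept_id | r.dept_id
1 | 3
1 | 3
1 | 4
3 | 3
3 | 3
3 | 4
7 | 3
7 | 3
7 | 4

(1, 3); (1, 3); (1, 4); (3, 3); (3, 3); (3, 4); (7, 3); (7, 3); (7, 4)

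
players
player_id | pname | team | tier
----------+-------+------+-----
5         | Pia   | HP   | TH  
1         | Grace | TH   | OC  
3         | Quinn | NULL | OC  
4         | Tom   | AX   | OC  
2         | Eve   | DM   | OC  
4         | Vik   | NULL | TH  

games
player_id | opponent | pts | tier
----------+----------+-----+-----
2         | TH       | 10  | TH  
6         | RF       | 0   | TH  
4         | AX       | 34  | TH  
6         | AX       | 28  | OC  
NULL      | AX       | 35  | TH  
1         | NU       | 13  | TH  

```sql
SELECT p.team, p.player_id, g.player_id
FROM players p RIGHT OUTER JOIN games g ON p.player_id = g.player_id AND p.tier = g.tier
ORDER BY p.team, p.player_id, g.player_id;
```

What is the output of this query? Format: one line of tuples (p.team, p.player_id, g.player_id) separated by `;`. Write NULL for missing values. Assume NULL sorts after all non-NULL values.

(NULL, 4, 4); (NULL, NULL, 1); (NULL, NULL, 2); (NULL, NULL, 6); (NULL, NULL, 6); (NULL, NULL, NULL)

RIGHT JOIN keeps every row from `games`; unmatched rows get NULL for `players`'s columns.
Matching on p.player_id = g.player_id AND p.tier = g.tier. A NULL in a compared column never satisfies the condition.
- p row (player_id=5, tier=TH): no match.
- p row (player_id=1, tier=OC): no match.
- p row (player_id=3, tier=OC): no match.
- p row (player_id=4, tier=OC): no match.
- p row (player_id=2, tier=OC): no match.
- p row (player_id=4, tier=TH): matches 1 g row(s) → 1 output row(s).
- plus 5 unmatched g row(s), each kept with NULL p columns.
After projecting and ordering:
p.team | p.player_id | g.player_id
NULL | 4 | 4
NULL | NULL | 1
NULL | NULL | 2
NULL | NULL | 6
NULL | NULL | 6
NULL | NULL | NULL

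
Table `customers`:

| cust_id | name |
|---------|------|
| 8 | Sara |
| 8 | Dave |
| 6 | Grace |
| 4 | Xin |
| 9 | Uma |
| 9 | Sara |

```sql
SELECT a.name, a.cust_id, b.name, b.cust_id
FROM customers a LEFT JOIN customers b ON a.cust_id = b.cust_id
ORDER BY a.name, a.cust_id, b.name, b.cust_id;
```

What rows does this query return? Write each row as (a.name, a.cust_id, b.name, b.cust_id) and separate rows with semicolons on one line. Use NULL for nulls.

LEFT JOIN keeps every row from `customers a`; unmatched rows get NULL for `customers b`'s columns.
Matching on a.cust_id = b.cust_id.
- cust_id=8: 2 matching b row(s), so 2 row(s) emitted.
- cust_id=8: 2 matching b row(s), so 2 row(s) emitted.
- cust_id=6: 1 matching b row(s), so 1 row(s) emitted.
- cust_id=4: 1 matching b row(s), so 1 row(s) emitted.
- cust_id=9: 2 matching b row(s), so 2 row(s) emitted.
- cust_id=9: 2 matching b row(s), so 2 row(s) emitted.
After projecting and ordering:
a.name | a.cust_id | b.name | b.cust_id
Dave | 8 | Dave | 8
Dave | 8 | Sara | 8
Grace | 6 | Grace | 6
Sara | 8 | Dave | 8
Sara | 8 | Sara | 8
Sara | 9 | Sara | 9
Sara | 9 | Uma | 9
Uma | 9 | Sara | 9
Uma | 9 | Uma | 9
Xin | 4 | Xin | 4

(Dave, 8, Dave, 8); (Dave, 8, Sara, 8); (Grace, 6, Grace, 6); (Sara, 8, Dave, 8); (Sara, 8, Sara, 8); (Sara, 9, Sara, 9); (Sara, 9, Uma, 9); (Uma, 9, Sara, 9); (Uma, 9, Uma, 9); (Xin, 4, Xin, 4)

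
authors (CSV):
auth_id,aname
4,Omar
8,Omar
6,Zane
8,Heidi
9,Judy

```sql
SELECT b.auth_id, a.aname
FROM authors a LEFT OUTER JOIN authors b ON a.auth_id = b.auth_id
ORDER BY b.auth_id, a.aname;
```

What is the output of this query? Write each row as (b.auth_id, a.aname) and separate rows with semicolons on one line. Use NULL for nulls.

(4, Omar); (6, Zane); (8, Heidi); (8, Heidi); (8, Omar); (8, Omar); (9, Judy)

LEFT JOIN keeps every row from `authors a`; unmatched rows get NULL for `authors b`'s columns.
Matching on a.auth_id = b.auth_id.
- a[0] auth_id=4 → 1 match(es) in b → 1 row(s).
- a[1] auth_id=8 → 2 match(es) in b → 2 row(s).
- a[2] auth_id=6 → 1 match(es) in b → 1 row(s).
- a[3] auth_id=8 → 2 match(es) in b → 2 row(s).
- a[4] auth_id=9 → 1 match(es) in b → 1 row(s).
After projecting and ordering:
b.auth_id | a.aname
4 | Omar
6 | Zane
8 | Heidi
8 | Heidi
8 | Omar
8 | Omar
9 | Judy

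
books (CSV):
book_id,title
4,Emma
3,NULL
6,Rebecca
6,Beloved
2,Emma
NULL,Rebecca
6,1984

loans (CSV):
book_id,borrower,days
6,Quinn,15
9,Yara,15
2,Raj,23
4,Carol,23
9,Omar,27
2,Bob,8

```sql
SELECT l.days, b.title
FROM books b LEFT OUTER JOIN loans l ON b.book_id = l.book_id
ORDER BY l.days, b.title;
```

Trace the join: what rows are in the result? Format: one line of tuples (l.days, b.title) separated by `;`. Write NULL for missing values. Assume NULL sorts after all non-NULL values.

LEFT JOIN keeps every row from `books`; unmatched rows get NULL for `loans`'s columns.
Matching on b.book_id = l.book_id. A NULL in a compared column never satisfies the condition.
Matched pairs: 6; unmatched b rows kept: 2.

(8, Emma); (15, 1984); (15, Beloved); (15, Rebecca); (23, Emma); (23, Emma); (NULL, Rebecca); (NULL, NULL)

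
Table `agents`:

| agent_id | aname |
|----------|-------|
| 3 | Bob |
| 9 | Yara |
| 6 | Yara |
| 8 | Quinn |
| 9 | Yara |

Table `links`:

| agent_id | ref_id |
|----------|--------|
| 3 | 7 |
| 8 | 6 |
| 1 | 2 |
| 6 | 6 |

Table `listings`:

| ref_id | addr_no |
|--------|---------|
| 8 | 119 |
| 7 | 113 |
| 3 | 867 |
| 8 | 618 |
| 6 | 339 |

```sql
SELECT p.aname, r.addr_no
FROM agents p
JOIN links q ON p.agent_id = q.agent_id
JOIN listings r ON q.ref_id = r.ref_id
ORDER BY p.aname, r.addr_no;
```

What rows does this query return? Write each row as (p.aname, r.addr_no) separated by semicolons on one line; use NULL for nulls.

(Bob, 113); (Quinn, 339); (Yara, 339)

Evaluate left to right. First `agents p INNER JOIN links q` on agent_id: 3 row(s).
Then INNER JOIN `listings r` on ref_id: keep only rows whose q.ref_id appears in r.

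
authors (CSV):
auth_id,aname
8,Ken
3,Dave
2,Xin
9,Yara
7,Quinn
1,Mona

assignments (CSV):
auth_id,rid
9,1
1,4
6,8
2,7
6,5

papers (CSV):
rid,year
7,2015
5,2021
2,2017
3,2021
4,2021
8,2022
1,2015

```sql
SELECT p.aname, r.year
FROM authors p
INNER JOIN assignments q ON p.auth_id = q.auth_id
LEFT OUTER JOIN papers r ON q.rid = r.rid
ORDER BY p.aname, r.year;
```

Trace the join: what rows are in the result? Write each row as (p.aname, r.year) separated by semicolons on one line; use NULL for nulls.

Evaluate left to right. First `authors p INNER JOIN assignments q` on auth_id: 3 row(s).
Then LEFT JOIN `papers r` on rid: each of those 3 rows is kept; rows whose q.rid has no match in r get NULL for r's columns.

(Mona, 2021); (Xin, 2015); (Yara, 2015)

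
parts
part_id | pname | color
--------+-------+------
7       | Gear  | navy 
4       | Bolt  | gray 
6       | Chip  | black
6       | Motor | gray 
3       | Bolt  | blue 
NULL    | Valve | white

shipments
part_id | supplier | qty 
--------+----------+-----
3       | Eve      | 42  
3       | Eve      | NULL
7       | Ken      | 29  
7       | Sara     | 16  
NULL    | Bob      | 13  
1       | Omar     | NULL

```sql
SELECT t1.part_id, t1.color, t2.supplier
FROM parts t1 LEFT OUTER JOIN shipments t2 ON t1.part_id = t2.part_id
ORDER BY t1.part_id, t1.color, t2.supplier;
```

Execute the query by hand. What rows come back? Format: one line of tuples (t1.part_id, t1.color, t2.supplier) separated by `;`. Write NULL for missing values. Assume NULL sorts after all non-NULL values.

LEFT JOIN keeps every row from `parts`; unmatched rows get NULL for `shipments`'s columns.
Matching on t1.part_id = t2.part_id. A NULL in a compared column never satisfies the condition.
Matched pairs: 4; unmatched t1 rows kept: 4.

(3, blue, Eve); (3, blue, Eve); (4, gray, NULL); (6, black, NULL); (6, gray, NULL); (7, navy, Ken); (7, navy, Sara); (NULL, white, NULL)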